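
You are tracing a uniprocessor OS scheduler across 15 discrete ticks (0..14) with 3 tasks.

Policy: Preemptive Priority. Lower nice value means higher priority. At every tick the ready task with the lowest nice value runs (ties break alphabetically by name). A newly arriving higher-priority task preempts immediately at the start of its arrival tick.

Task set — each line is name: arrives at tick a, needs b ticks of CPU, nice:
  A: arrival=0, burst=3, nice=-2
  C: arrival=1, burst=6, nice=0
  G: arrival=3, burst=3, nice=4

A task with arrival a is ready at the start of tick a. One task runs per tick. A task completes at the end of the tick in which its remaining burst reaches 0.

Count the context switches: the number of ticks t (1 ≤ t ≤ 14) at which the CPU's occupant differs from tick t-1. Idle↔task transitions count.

t=0: ready={A} → run A
t=1: ready={A,C} → run A
t=2: ready={A,C} → run A
t=3: ready={C,G} → run C
t=4: ready={C,G} → run C
t=5: ready={C,G} → run C
t=6: ready={C,G} → run C
t=7: ready={C,G} → run C
t=8: ready={C,G} → run C
t=9: ready={G} → run G
t=10: ready={G} → run G
t=11: ready={G} → run G
t=12: (idle)
t=13: (idle)
t=14: (idle)

context switches = 3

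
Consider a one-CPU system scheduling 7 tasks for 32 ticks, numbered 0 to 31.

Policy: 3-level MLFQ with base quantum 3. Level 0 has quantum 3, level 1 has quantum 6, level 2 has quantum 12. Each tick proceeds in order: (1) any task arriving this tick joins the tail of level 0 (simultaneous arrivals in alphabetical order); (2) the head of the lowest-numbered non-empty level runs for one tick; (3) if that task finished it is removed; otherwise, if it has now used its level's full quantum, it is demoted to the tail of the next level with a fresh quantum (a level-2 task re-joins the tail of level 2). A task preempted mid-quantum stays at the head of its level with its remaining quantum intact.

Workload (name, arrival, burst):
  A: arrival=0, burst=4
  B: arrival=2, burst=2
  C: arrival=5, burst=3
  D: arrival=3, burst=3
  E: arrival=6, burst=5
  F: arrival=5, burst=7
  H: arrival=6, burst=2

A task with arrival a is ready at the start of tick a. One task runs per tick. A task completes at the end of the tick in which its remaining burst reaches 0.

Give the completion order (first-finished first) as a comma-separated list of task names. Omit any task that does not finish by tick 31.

t=0: L0/L1/L2 = A/-/- → run A
t=1: L0/L1/L2 = A/-/- → run A
t=2: L0/L1/L2 = AB/-/- → run A
t=3: L0/L1/L2 = BD/A/- → run B
t=4: L0/L1/L2 = BD/A/- → run B
t=5: L0/L1/L2 = DCF/A/- → run D
t=6: L0/L1/L2 = DCFEH/A/- → run D
t=7: L0/L1/L2 = DCFEH/A/- → run D
t=8: L0/L1/L2 = CFEH/A/- → run C
t=9: L0/L1/L2 = CFEH/A/- → run C
t=10: L0/L1/L2 = CFEH/A/- → run C
t=11: L0/L1/L2 = FEH/A/- → run F
t=12: L0/L1/L2 = FEH/A/- → run F
t=13: L0/L1/L2 = FEH/A/- → run F
t=14: L0/L1/L2 = EH/AF/- → run E
t=15: L0/L1/L2 = EH/AF/- → run E
t=16: L0/L1/L2 = EH/AF/- → run E
t=17: L0/L1/L2 = H/AFE/- → run H
t=18: L0/L1/L2 = H/AFE/- → run H
t=19: L0/L1/L2 = -/AFE/- → run A
t=20: L0/L1/L2 = -/FE/- → run F
t=21: L0/L1/L2 = -/FE/- → run F
t=22: L0/L1/L2 = -/FE/- → run F
t=23: L0/L1/L2 = -/FE/- → run F
t=24: L0/L1/L2 = -/E/- → run E
t=25: L0/L1/L2 = -/E/- → run E
t=26: (idle)
t=27: (idle)
t=28: (idle)
t=29: (idle)
t=30: (idle)
t=31: (idle)

completion order = B, D, C, H, A, F, E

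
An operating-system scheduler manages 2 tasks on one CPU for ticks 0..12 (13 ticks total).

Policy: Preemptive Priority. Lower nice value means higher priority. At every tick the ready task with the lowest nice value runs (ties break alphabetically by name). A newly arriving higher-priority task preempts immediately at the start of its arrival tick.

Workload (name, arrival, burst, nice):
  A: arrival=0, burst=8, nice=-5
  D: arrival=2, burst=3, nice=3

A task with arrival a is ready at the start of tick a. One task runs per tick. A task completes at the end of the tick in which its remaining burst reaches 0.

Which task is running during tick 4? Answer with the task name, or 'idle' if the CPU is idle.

running at tick 4 = A

t=0: ready={A} → run A
t=1: ready={A} → run A
t=2: ready={A,D} → run A
t=3: ready={A,D} → run A
t=4: ready={A,D} → run A
t=5: ready={A,D} → run A
t=6: ready={A,D} → run A
t=7: ready={A,D} → run A
t=8: ready={D} → run D
t=9: ready={D} → run D
t=10: ready={D} → run D
t=11: (idle)
t=12: (idle)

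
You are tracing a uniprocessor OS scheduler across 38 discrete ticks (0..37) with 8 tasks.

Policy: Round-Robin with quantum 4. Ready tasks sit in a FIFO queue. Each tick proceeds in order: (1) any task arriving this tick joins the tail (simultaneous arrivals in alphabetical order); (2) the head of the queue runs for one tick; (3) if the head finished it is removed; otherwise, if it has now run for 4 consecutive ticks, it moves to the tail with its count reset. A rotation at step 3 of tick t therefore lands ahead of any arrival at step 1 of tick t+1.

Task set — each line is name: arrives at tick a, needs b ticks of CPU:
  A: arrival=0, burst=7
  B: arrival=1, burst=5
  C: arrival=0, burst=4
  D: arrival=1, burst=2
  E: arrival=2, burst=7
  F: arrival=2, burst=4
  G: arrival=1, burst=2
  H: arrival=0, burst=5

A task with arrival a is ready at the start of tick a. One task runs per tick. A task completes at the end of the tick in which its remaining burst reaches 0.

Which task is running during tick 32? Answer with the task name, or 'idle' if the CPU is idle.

running at tick 32 = B

t=0: queue=[A,C,H] q_used=0 → run A
t=1: queue=[A,C,H,B,D,G] q_used=1 → run A
t=2: queue=[A,C,H,B,D,G,E,F] q_used=2 → run A
t=3: queue=[A,C,H,B,D,G,E,F] q_used=3 → run A
t=4: queue=[C,H,B,D,G,E,F,A] q_used=0 → run C
t=5: queue=[C,H,B,D,G,E,F,A] q_used=1 → run C
t=6: queue=[C,H,B,D,G,E,F,A] q_used=2 → run C
t=7: queue=[C,H,B,D,G,E,F,A] q_used=3 → run C
t=8: queue=[H,B,D,G,E,F,A] q_used=0 → run H
t=9: queue=[H,B,D,G,E,F,A] q_used=1 → run H
t=10: queue=[H,B,D,G,E,F,A] q_used=2 → run H
t=11: queue=[H,B,D,G,E,F,A] q_used=3 → run H
t=12: queue=[B,D,G,E,F,A,H] q_used=0 → run B
t=13: queue=[B,D,G,E,F,A,H] q_used=1 → run B
t=14: queue=[B,D,G,E,F,A,H] q_used=2 → run B
t=15: queue=[B,D,G,E,F,A,H] q_used=3 → run B
t=16: queue=[D,G,E,F,A,H,B] q_used=0 → run D
t=17: queue=[D,G,E,F,A,H,B] q_used=1 → run D
t=18: queue=[G,E,F,A,H,B] q_used=0 → run G
t=19: queue=[G,E,F,A,H,B] q_used=1 → run G
t=20: queue=[E,F,A,H,B] q_used=0 → run E
t=21: queue=[E,F,A,H,B] q_used=1 → run E
t=22: queue=[E,F,A,H,B] q_used=2 → run E
t=23: queue=[E,F,A,H,B] q_used=3 → run E
t=24: queue=[F,A,H,B,E] q_used=0 → run F
t=25: queue=[F,A,H,B,E] q_used=1 → run F
t=26: queue=[F,A,H,B,E] q_used=2 → run F
t=27: queue=[F,A,H,B,E] q_used=3 → run F
t=28: queue=[A,H,B,E] q_used=0 → run A
t=29: queue=[A,H,B,E] q_used=1 → run A
t=30: queue=[A,H,B,E] q_used=2 → run A
t=31: queue=[H,B,E] q_used=0 → run H
t=32: queue=[B,E] q_used=0 → run B
t=33: queue=[E] q_used=0 → run E
t=34: queue=[E] q_used=1 → run E
t=35: queue=[E] q_used=2 → run E
t=36: (idle)
t=37: (idle)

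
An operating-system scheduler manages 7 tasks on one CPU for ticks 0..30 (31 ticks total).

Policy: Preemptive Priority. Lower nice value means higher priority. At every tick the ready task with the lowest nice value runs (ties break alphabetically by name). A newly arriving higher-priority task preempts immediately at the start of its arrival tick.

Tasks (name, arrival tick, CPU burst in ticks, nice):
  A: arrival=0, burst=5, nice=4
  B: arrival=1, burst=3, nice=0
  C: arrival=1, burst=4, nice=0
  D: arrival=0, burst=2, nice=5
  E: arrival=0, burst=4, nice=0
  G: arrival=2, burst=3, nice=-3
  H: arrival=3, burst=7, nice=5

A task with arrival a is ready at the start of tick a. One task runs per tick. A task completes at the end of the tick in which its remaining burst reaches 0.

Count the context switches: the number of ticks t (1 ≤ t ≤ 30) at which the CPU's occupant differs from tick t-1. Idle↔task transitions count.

t=0: ready={A,D,E} → run E
t=1: ready={A,B,C,D,E} → run B
t=2: ready={A,B,C,D,E,G} → run G
t=3: ready={A,B,C,D,E,G,H} → run G
t=4: ready={A,B,C,D,E,G,H} → run G
t=5: ready={A,B,C,D,E,H} → run B
t=6: ready={A,B,C,D,E,H} → run B
t=7: ready={A,C,D,E,H} → run C
t=8: ready={A,C,D,E,H} → run C
t=9: ready={A,C,D,E,H} → run C
t=10: ready={A,C,D,E,H} → run C
t=11: ready={A,D,E,H} → run E
t=12: ready={A,D,E,H} → run E
t=13: ready={A,D,E,H} → run E
t=14: ready={A,D,H} → run A
t=15: ready={A,D,H} → run A
t=16: ready={A,D,H} → run A
t=17: ready={A,D,H} → run A
t=18: ready={A,D,H} → run A
t=19: ready={D,H} → run D
t=20: ready={D,H} → run D
t=21: ready={H} → run H
t=22: ready={H} → run H
t=23: ready={H} → run H
t=24: ready={H} → run H
t=25: ready={H} → run H
t=26: ready={H} → run H
t=27: ready={H} → run H
t=28: (idle)
t=29: (idle)
t=30: (idle)

context switches = 9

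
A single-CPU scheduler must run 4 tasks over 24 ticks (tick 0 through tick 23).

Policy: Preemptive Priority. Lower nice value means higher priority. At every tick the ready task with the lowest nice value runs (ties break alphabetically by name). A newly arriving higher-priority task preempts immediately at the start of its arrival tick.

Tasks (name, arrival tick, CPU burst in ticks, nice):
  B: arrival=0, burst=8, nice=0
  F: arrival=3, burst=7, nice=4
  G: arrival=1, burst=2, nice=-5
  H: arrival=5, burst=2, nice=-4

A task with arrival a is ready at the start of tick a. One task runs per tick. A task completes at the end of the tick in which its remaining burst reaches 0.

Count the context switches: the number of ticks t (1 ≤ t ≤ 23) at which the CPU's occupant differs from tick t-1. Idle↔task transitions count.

t=0: ready={B} → run B
t=1: ready={B,G} → run G
t=2: ready={B,G} → run G
t=3: ready={B,F} → run B
t=4: ready={B,F} → run B
t=5: ready={B,F,H} → run H
t=6: ready={B,F,H} → run H
t=7: ready={B,F} → run B
t=8: ready={B,F} → run B
t=9: ready={B,F} → run B
t=10: ready={B,F} → run B
t=11: ready={B,F} → run B
t=12: ready={F} → run F
t=13: ready={F} → run F
t=14: ready={F} → run F
t=15: ready={F} → run F
t=16: ready={F} → run F
t=17: ready={F} → run F
t=18: ready={F} → run F
t=19: (idle)
t=20: (idle)
t=21: (idle)
t=22: (idle)
t=23: (idle)

context switches = 6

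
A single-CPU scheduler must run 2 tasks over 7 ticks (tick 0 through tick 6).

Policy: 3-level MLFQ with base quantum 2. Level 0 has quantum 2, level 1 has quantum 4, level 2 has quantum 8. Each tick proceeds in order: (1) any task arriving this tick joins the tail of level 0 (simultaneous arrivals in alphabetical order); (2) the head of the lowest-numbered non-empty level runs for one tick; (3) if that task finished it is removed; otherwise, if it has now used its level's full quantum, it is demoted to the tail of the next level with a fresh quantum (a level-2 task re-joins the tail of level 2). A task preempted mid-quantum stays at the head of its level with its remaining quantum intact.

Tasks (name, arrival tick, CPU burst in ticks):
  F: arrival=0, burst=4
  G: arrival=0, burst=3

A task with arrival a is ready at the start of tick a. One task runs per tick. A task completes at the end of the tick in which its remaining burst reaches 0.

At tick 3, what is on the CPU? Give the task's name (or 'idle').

t=0: L0/L1/L2 = FG/-/- → run F
t=1: L0/L1/L2 = FG/-/- → run F
t=2: L0/L1/L2 = G/F/- → run G
t=3: L0/L1/L2 = G/F/- → run G
t=4: L0/L1/L2 = -/FG/- → run F
t=5: L0/L1/L2 = -/FG/- → run F
t=6: L0/L1/L2 = -/G/- → run G

running at tick 3 = G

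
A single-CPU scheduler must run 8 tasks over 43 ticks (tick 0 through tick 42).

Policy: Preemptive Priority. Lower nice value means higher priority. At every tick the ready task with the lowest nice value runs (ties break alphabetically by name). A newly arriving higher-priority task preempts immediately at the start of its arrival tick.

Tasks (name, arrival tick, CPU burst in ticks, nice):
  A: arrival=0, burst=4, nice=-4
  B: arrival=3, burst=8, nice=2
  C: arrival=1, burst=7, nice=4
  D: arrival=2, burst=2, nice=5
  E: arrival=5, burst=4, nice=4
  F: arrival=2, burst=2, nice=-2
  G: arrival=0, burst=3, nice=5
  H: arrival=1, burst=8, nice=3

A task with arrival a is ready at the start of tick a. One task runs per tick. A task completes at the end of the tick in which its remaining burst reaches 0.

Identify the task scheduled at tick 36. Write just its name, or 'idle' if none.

running at tick 36 = G

t=0: ready={A,G} → run A
t=1: ready={A,C,G,H} → run A
t=2: ready={A,C,D,F,G,H} → run A
t=3: ready={A,B,C,D,F,G,H} → run A
t=4: ready={B,C,D,F,G,H} → run F
t=5: ready={B,C,D,E,F,G,H} → run F
t=6: ready={B,C,D,E,G,H} → run B
t=7: ready={B,C,D,E,G,H} → run B
t=8: ready={B,C,D,E,G,H} → run B
t=9: ready={B,C,D,E,G,H} → run B
t=10: ready={B,C,D,E,G,H} → run B
t=11: ready={B,C,D,E,G,H} → run B
t=12: ready={B,C,D,E,G,H} → run B
t=13: ready={B,C,D,E,G,H} → run B
t=14: ready={C,D,E,G,H} → run H
t=15: ready={C,D,E,G,H} → run H
t=16: ready={C,D,E,G,H} → run H
t=17: ready={C,D,E,G,H} → run H
t=18: ready={C,D,E,G,H} → run H
t=19: ready={C,D,E,G,H} → run H
t=20: ready={C,D,E,G,H} → run H
t=21: ready={C,D,E,G,H} → run H
t=22: ready={C,D,E,G} → run C
t=23: ready={C,D,E,G} → run C
t=24: ready={C,D,E,G} → run C
t=25: ready={C,D,E,G} → run C
t=26: ready={C,D,E,G} → run C
t=27: ready={C,D,E,G} → run C
t=28: ready={C,D,E,G} → run C
t=29: ready={D,E,G} → run E
t=30: ready={D,E,G} → run E
t=31: ready={D,E,G} → run E
t=32: ready={D,E,G} → run E
t=33: ready={D,G} → run D
t=34: ready={D,G} → run D
t=35: ready={G} → run G
t=36: ready={G} → run G
t=37: ready={G} → run G
t=38: (idle)
t=39: (idle)
t=40: (idle)
t=41: (idle)
t=42: (idle)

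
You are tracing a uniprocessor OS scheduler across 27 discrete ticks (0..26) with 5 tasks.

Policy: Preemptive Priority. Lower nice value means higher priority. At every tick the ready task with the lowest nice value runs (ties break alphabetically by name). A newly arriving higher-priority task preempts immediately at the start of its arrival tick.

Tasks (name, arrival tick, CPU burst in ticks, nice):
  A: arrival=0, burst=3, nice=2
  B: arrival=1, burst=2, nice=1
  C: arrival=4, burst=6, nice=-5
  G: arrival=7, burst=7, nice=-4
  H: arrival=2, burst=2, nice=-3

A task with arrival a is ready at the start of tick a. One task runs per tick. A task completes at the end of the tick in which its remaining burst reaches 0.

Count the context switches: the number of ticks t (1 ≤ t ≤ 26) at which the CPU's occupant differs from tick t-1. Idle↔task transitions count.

context switches = 7

t=0: ready={A} → run A
t=1: ready={A,B} → run B
t=2: ready={A,B,H} → run H
t=3: ready={A,B,H} → run H
t=4: ready={A,B,C} → run C
t=5: ready={A,B,C} → run C
t=6: ready={A,B,C} → run C
t=7: ready={A,B,C,G} → run C
t=8: ready={A,B,C,G} → run C
t=9: ready={A,B,C,G} → run C
t=10: ready={A,B,G} → run G
t=11: ready={A,B,G} → run G
t=12: ready={A,B,G} → run G
t=13: ready={A,B,G} → run G
t=14: ready={A,B,G} → run G
t=15: ready={A,B,G} → run G
t=16: ready={A,B,G} → run G
t=17: ready={A,B} → run B
t=18: ready={A} → run A
t=19: ready={A} → run A
t=20: (idle)
t=21: (idle)
t=22: (idle)
t=23: (idle)
t=24: (idle)
t=25: (idle)
t=26: (idle)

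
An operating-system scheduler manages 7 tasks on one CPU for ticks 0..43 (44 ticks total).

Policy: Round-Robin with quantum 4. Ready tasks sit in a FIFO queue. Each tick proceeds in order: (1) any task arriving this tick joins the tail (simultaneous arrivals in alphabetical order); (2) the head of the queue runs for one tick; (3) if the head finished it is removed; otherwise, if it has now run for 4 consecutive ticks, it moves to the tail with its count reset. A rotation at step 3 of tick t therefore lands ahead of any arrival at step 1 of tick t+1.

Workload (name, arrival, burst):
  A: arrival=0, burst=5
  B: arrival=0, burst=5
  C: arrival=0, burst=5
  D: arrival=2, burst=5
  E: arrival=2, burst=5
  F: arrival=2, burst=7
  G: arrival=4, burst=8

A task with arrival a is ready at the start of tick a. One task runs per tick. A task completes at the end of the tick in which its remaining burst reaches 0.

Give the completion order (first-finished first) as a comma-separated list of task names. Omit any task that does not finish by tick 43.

completion order = A, B, C, D, E, F, G

t=0: queue=[A,B,C] q_used=0 → run A
t=1: queue=[A,B,C] q_used=1 → run A
t=2: queue=[A,B,C,D,E,F] q_used=2 → run A
t=3: queue=[A,B,C,D,E,F] q_used=3 → run A
t=4: queue=[B,C,D,E,F,A,G] q_used=0 → run B
t=5: queue=[B,C,D,E,F,A,G] q_used=1 → run B
t=6: queue=[B,C,D,E,F,A,G] q_used=2 → run B
t=7: queue=[B,C,D,E,F,A,G] q_used=3 → run B
t=8: queue=[C,D,E,F,A,G,B] q_used=0 → run C
t=9: queue=[C,D,E,F,A,G,B] q_used=1 → run C
t=10: queue=[C,D,E,F,A,G,B] q_used=2 → run C
t=11: queue=[C,D,E,F,A,G,B] q_used=3 → run C
t=12: queue=[D,E,F,A,G,B,C] q_used=0 → run D
t=13: queue=[D,E,F,A,G,B,C] q_used=1 → run D
t=14: queue=[D,E,F,A,G,B,C] q_used=2 → run D
t=15: queue=[D,E,F,A,G,B,C] q_used=3 → run D
t=16: queue=[E,F,A,G,B,C,D] q_used=0 → run E
t=17: queue=[E,F,A,G,B,C,D] q_used=1 → run E
t=18: queue=[E,F,A,G,B,C,D] q_used=2 → run E
t=19: queue=[E,F,A,G,B,C,D] q_used=3 → run E
t=20: queue=[F,A,G,B,C,D,E] q_used=0 → run F
t=21: queue=[F,A,G,B,C,D,E] q_used=1 → run F
t=22: queue=[F,A,G,B,C,D,E] q_used=2 → run F
t=23: queue=[F,A,G,B,C,D,E] q_used=3 → run F
t=24: queue=[A,G,B,C,D,E,F] q_used=0 → run A
t=25: queue=[G,B,C,D,E,F] q_used=0 → run G
t=26: queue=[G,B,C,D,E,F] q_used=1 → run G
t=27: queue=[G,B,C,D,E,F] q_used=2 → run G
t=28: queue=[G,B,C,D,E,F] q_used=3 → run G
t=29: queue=[B,C,D,E,F,G] q_used=0 → run B
t=30: queue=[C,D,E,F,G] q_used=0 → run C
t=31: queue=[D,E,F,G] q_used=0 → run D
t=32: queue=[E,F,G] q_used=0 → run E
t=33: queue=[F,G] q_used=0 → run F
t=34: queue=[F,G] q_used=1 → run F
t=35: queue=[F,G] q_used=2 → run F
t=36: queue=[G] q_used=0 → run G
t=37: queue=[G] q_used=1 → run G
t=38: queue=[G] q_used=2 → run G
t=39: queue=[G] q_used=3 → run G
t=40: (idle)
t=41: (idle)
t=42: (idle)
t=43: (idle)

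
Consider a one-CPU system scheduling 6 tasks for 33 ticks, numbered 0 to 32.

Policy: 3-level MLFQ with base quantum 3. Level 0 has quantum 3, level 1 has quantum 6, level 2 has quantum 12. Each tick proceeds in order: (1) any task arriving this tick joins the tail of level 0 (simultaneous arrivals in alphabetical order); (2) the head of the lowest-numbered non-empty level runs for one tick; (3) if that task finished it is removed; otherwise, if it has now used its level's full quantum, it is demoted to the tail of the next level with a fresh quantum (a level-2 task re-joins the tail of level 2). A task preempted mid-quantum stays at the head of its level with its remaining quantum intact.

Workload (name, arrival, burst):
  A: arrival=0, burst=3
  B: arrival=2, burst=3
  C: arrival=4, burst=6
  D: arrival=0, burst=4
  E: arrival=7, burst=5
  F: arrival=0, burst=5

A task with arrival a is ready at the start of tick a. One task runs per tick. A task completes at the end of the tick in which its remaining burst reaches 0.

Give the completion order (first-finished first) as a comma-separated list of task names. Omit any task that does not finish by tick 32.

t=0: L0/L1/L2 = ADF/-/- → run A
t=1: L0/L1/L2 = ADF/-/- → run A
t=2: L0/L1/L2 = ADFB/-/- → run A
t=3: L0/L1/L2 = DFB/-/- → run D
t=4: L0/L1/L2 = DFBC/-/- → run D
t=5: L0/L1/L2 = DFBC/-/- → run D
t=6: L0/L1/L2 = FBC/D/- → run F
t=7: L0/L1/L2 = FBCE/D/- → run F
t=8: L0/L1/L2 = FBCE/D/- → run F
t=9: L0/L1/L2 = BCE/DF/- → run B
t=10: L0/L1/L2 = BCE/DF/- → run B
t=11: L0/L1/L2 = BCE/DF/- → run B
t=12: L0/L1/L2 = CE/DF/- → run C
t=13: L0/L1/L2 = CE/DF/- → run C
t=14: L0/L1/L2 = CE/DF/- → run C
t=15: L0/L1/L2 = E/DFC/- → run E
t=16: L0/L1/L2 = E/DFC/- → run E
t=17: L0/L1/L2 = E/DFC/- → run E
t=18: L0/L1/L2 = -/DFCE/- → run D
t=19: L0/L1/L2 = -/FCE/- → run F
t=20: L0/L1/L2 = -/FCE/- → run F
t=21: L0/L1/L2 = -/CE/- → run C
t=22: L0/L1/L2 = -/CE/- → run C
t=23: L0/L1/L2 = -/CE/- → run C
t=24: L0/L1/L2 = -/E/- → run E
t=25: L0/L1/L2 = -/E/- → run E
t=26: (idle)
t=27: (idle)
t=28: (idle)
t=29: (idle)
t=30: (idle)
t=31: (idle)
t=32: (idle)

completion order = A, B, D, F, C, E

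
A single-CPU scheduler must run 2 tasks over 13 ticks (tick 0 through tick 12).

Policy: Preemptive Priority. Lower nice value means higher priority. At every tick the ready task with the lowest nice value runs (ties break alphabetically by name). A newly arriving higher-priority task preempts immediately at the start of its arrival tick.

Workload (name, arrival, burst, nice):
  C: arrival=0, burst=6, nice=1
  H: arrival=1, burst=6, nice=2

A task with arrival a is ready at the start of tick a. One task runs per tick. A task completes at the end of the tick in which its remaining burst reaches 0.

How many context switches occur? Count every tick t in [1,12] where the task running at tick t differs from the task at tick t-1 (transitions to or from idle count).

context switches = 2

t=0: ready={C} → run C
t=1: ready={C,H} → run C
t=2: ready={C,H} → run C
t=3: ready={C,H} → run C
t=4: ready={C,H} → run C
t=5: ready={C,H} → run C
t=6: ready={H} → run H
t=7: ready={H} → run H
t=8: ready={H} → run H
t=9: ready={H} → run H
t=10: ready={H} → run H
t=11: ready={H} → run H
t=12: (idle)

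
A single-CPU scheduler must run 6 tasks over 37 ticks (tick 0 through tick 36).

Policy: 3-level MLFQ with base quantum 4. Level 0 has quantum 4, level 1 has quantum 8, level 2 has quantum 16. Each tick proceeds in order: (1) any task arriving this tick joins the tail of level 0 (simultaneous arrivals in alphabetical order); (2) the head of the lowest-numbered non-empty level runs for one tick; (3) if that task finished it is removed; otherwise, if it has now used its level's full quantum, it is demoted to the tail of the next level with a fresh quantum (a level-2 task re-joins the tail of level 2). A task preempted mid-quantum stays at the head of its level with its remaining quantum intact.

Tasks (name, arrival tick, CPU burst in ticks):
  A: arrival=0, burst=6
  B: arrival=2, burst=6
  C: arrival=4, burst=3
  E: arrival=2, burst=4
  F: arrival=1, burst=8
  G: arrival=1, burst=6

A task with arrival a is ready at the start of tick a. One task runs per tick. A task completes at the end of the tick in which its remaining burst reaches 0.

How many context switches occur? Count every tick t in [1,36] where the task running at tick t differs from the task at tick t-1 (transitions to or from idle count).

t=0: L0/L1/L2 = A/-/- → run A
t=1: L0/L1/L2 = AFG/-/- → run A
t=2: L0/L1/L2 = AFGBE/-/- → run A
t=3: L0/L1/L2 = AFGBE/-/- → run A
t=4: L0/L1/L2 = FGBEC/A/- → run F
t=5: L0/L1/L2 = FGBEC/A/- → run F
t=6: L0/L1/L2 = FGBEC/A/- → run F
t=7: L0/L1/L2 = FGBEC/A/- → run F
t=8: L0/L1/L2 = GBEC/AF/- → run G
t=9: L0/L1/L2 = GBEC/AF/- → run G
t=10: L0/L1/L2 = GBEC/AF/- → run G
t=11: L0/L1/L2 = GBEC/AF/- → run G
t=12: L0/L1/L2 = BEC/AFG/- → run B
t=13: L0/L1/L2 = BEC/AFG/- → run B
t=14: L0/L1/L2 = BEC/AFG/- → run B
t=15: L0/L1/L2 = BEC/AFG/- → run B
t=16: L0/L1/L2 = EC/AFGB/- → run E
t=17: L0/L1/L2 = EC/AFGB/- → run E
t=18: L0/L1/L2 = EC/AFGB/- → run E
t=19: L0/L1/L2 = EC/AFGB/- → run E
t=20: L0/L1/L2 = C/AFGB/- → run C
t=21: L0/L1/L2 = C/AFGB/- → run C
t=22: L0/L1/L2 = C/AFGB/- → run C
t=23: L0/L1/L2 = -/AFGB/- → run A
t=24: L0/L1/L2 = -/AFGB/- → run A
t=25: L0/L1/L2 = -/FGB/- → run F
t=26: L0/L1/L2 = -/FGB/- → run F
t=27: L0/L1/L2 = -/FGB/- → run F
t=28: L0/L1/L2 = -/FGB/- → run F
t=29: L0/L1/L2 = -/GB/- → run G
t=30: L0/L1/L2 = -/GB/- → run G
t=31: L0/L1/L2 = -/B/- → run B
t=32: L0/L1/L2 = -/B/- → run B
t=33: (idle)
t=34: (idle)
t=35: (idle)
t=36: (idle)

context switches = 10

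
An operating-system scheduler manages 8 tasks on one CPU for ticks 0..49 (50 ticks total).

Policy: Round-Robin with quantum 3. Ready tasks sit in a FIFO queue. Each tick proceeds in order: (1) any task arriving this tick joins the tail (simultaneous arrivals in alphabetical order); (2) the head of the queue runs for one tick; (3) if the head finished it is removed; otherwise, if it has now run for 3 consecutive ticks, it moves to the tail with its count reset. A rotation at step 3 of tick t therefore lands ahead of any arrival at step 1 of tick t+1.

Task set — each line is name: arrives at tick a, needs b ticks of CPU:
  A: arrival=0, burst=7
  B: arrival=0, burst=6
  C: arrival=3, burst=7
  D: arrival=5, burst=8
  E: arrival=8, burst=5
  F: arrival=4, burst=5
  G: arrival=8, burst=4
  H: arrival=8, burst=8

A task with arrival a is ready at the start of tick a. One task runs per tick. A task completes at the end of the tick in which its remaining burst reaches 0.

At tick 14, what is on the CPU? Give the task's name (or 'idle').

running at tick 14 = F

t=0: queue=[A,B] q_used=0 → run A
t=1: queue=[A,B] q_used=1 → run A
t=2: queue=[A,B] q_used=2 → run A
t=3: queue=[B,A,C] q_used=0 → run B
t=4: queue=[B,A,C,F] q_used=1 → run B
t=5: queue=[B,A,C,F,D] q_used=2 → run B
t=6: queue=[A,C,F,D,B] q_used=0 → run A
t=7: queue=[A,C,F,D,B] q_used=1 → run A
t=8: queue=[A,C,F,D,B,E,G,H] q_used=2 → run A
t=9: queue=[C,F,D,B,E,G,H,A] q_used=0 → run C
t=10: queue=[C,F,D,B,E,G,H,A] q_used=1 → run C
t=11: queue=[C,F,D,B,E,G,H,A] q_used=2 → run C
t=12: queue=[F,D,B,E,G,H,A,C] q_used=0 → run F
t=13: queue=[F,D,B,E,G,H,A,C] q_used=1 → run F
t=14: queue=[F,D,B,E,G,H,A,C] q_used=2 → run F
t=15: queue=[D,B,E,G,H,A,C,F] q_used=0 → run D
t=16: queue=[D,B,E,G,H,A,C,F] q_used=1 → run D
t=17: queue=[D,B,E,G,H,A,C,F] q_used=2 → run D
t=18: queue=[B,E,G,H,A,C,F,D] q_used=0 → run B
t=19: queue=[B,E,G,H,A,C,F,D] q_used=1 → run B
t=20: queue=[B,E,G,H,A,C,F,D] q_used=2 → run B
t=21: queue=[E,G,H,A,C,F,D] q_used=0 → run E
t=22: queue=[E,G,H,A,C,F,D] q_used=1 → run E
t=23: queue=[E,G,H,A,C,F,D] q_used=2 → run E
t=24: queue=[G,H,A,C,F,D,E] q_used=0 → run G
t=25: queue=[G,H,A,C,F,D,E] q_used=1 → run G
t=26: queue=[G,H,A,C,F,D,E] q_used=2 → run G
t=27: queue=[H,A,C,F,D,E,G] q_used=0 → run H
t=28: queue=[H,A,C,F,D,E,G] q_used=1 → run H
t=29: queue=[H,A,C,F,D,E,G] q_used=2 → run H
t=30: queue=[A,C,F,D,E,G,H] q_used=0 → run A
t=31: queue=[C,F,D,E,G,H] q_used=0 → run C
t=32: queue=[C,F,D,E,G,H] q_used=1 → run C
t=33: queue=[C,F,D,E,G,H] q_used=2 → run C
t=34: queue=[F,D,E,G,H,C] q_used=0 → run F
t=35: queue=[F,D,E,G,H,C] q_used=1 → run F
t=36: queue=[D,E,G,H,C] q_used=0 → run D
t=37: queue=[D,E,G,H,C] q_used=1 → run D
t=38: queue=[D,E,G,H,C] q_used=2 → run D
t=39: queue=[E,G,H,C,D] q_used=0 → run E
t=40: queue=[E,G,H,C,D] q_used=1 → run E
t=41: queue=[G,H,C,D] q_used=0 → run G
t=42: queue=[H,C,D] q_used=0 → run H
t=43: queue=[H,C,D] q_used=1 → run H
t=44: queue=[H,C,D] q_used=2 → run H
t=45: queue=[C,D,H] q_used=0 → run C
t=46: queue=[D,H] q_used=0 → run D
t=47: queue=[D,H] q_used=1 → run D
t=48: queue=[H] q_used=0 → run H
t=49: queue=[H] q_used=1 → run H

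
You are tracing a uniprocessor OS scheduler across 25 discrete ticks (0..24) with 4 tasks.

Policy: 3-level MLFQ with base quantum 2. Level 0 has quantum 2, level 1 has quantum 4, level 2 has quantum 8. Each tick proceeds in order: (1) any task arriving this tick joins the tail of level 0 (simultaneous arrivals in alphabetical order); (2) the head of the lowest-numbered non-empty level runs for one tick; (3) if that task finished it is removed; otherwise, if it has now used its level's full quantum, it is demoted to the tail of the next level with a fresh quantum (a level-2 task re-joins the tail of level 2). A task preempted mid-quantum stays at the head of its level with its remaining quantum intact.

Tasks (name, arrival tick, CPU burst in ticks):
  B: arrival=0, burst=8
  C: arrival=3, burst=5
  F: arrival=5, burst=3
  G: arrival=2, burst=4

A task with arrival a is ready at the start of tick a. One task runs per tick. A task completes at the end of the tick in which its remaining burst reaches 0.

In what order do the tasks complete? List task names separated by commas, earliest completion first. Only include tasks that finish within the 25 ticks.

completion order = G, C, F, B

t=0: L0/L1/L2 = B/-/- → run B
t=1: L0/L1/L2 = B/-/- → run B
t=2: L0/L1/L2 = G/B/- → run G
t=3: L0/L1/L2 = GC/B/- → run G
t=4: L0/L1/L2 = C/BG/- → run C
t=5: L0/L1/L2 = CF/BG/- → run C
t=6: L0/L1/L2 = F/BGC/- → run F
t=7: L0/L1/L2 = F/BGC/- → run F
t=8: L0/L1/L2 = -/BGCF/- → run B
t=9: L0/L1/L2 = -/BGCF/- → run B
t=10: L0/L1/L2 = -/BGCF/- → run B
t=11: L0/L1/L2 = -/BGCF/- → run B
t=12: L0/L1/L2 = -/GCF/B → run G
t=13: L0/L1/L2 = -/GCF/B → run G
t=14: L0/L1/L2 = -/CF/B → run C
t=15: L0/L1/L2 = -/CF/B → run C
t=16: L0/L1/L2 = -/CF/B → run C
t=17: L0/L1/L2 = -/F/B → run F
t=18: L0/L1/L2 = -/-/B → run B
t=19: L0/L1/L2 = -/-/B → run B
t=20: (idle)
t=21: (idle)
t=22: (idle)
t=23: (idle)
t=24: (idle)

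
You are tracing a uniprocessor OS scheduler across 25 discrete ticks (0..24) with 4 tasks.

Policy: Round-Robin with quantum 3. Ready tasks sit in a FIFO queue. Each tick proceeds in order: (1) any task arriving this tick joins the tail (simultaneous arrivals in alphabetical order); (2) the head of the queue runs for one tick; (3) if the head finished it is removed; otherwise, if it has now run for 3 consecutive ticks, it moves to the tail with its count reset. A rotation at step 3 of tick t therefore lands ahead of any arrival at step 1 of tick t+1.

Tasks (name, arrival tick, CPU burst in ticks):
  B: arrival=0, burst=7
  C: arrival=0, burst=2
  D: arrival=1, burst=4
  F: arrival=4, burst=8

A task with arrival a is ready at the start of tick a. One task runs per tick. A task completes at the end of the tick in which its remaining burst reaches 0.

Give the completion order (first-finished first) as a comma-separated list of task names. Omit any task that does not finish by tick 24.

t=0: queue=[B,C] q_used=0 → run B
t=1: queue=[B,C,D] q_used=1 → run B
t=2: queue=[B,C,D] q_used=2 → run B
t=3: queue=[C,D,B] q_used=0 → run C
t=4: queue=[C,D,B,F] q_used=1 → run C
t=5: queue=[D,B,F] q_used=0 → run D
t=6: queue=[D,B,F] q_used=1 → run D
t=7: queue=[D,B,F] q_used=2 → run D
t=8: queue=[B,F,D] q_used=0 → run B
t=9: queue=[B,F,D] q_used=1 → run B
t=10: queue=[B,F,D] q_used=2 → run B
t=11: queue=[F,D,B] q_used=0 → run F
t=12: queue=[F,D,B] q_used=1 → run F
t=13: queue=[F,D,B] q_used=2 → run F
t=14: queue=[D,B,F] q_used=0 → run D
t=15: queue=[B,F] q_used=0 → run B
t=16: queue=[F] q_used=0 → run F
t=17: queue=[F] q_used=1 → run F
t=18: queue=[F] q_used=2 → run F
t=19: queue=[F] q_used=0 → run F
t=20: queue=[F] q_used=1 → run F
t=21: (idle)
t=22: (idle)
t=23: (idle)
t=24: (idle)

completion order = C, D, B, F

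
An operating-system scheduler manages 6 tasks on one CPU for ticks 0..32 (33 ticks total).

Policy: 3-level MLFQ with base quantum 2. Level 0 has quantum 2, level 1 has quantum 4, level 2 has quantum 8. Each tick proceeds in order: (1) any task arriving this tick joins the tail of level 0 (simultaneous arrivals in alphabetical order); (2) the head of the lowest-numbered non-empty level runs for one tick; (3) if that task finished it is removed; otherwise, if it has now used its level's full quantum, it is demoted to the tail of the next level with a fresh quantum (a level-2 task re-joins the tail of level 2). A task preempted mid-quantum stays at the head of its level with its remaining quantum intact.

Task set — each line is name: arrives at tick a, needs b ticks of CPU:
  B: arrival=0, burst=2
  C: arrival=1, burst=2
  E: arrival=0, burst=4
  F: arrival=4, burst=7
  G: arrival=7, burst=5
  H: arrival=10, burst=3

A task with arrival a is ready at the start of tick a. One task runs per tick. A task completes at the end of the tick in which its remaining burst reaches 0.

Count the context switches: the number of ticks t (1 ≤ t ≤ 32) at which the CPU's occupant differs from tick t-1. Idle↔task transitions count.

t=0: L0/L1/L2 = BE/-/- → run B
t=1: L0/L1/L2 = BEC/-/- → run B
t=2: L0/L1/L2 = EC/-/- → run E
t=3: L0/L1/L2 = EC/-/- → run E
t=4: L0/L1/L2 = CF/E/- → run C
t=5: L0/L1/L2 = CF/E/- → run C
t=6: L0/L1/L2 = F/E/- → run F
t=7: L0/L1/L2 = FG/E/- → run F
t=8: L0/L1/L2 = G/EF/- → run G
t=9: L0/L1/L2 = G/EF/- → run G
t=10: L0/L1/L2 = H/EFG/- → run H
t=11: L0/L1/L2 = H/EFG/- → run H
t=12: L0/L1/L2 = -/EFGH/- → run E
t=13: L0/L1/L2 = -/EFGH/- → run E
t=14: L0/L1/L2 = -/FGH/- → run F
t=15: L0/L1/L2 = -/FGH/- → run F
t=16: L0/L1/L2 = -/FGH/- → run F
t=17: L0/L1/L2 = -/FGH/- → run F
t=18: L0/L1/L2 = -/GH/F → run G
t=19: L0/L1/L2 = -/GH/F → run G
t=20: L0/L1/L2 = -/GH/F → run G
t=21: L0/L1/L2 = -/H/F → run H
t=22: L0/L1/L2 = -/-/F → run F
t=23: (idle)
t=24: (idle)
t=25: (idle)
t=26: (idle)
t=27: (idle)
t=28: (idle)
t=29: (idle)
t=30: (idle)
t=31: (idle)
t=32: (idle)

context switches = 11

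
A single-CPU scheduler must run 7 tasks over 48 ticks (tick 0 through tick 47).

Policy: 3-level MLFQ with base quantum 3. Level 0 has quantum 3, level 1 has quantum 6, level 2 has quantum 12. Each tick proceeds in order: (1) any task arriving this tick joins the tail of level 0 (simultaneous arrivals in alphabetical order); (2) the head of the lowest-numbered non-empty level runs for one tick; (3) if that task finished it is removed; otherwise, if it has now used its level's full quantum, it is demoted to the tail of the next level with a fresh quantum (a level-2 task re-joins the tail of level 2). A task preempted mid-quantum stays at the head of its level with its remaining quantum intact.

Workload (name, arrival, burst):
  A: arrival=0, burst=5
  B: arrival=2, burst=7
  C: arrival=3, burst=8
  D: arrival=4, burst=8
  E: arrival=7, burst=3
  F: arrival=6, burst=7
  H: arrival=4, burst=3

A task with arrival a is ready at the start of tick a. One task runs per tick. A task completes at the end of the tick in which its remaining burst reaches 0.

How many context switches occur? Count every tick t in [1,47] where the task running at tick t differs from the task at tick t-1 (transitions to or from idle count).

context switches = 12

t=0: L0/L1/L2 = A/-/- → run A
t=1: L0/L1/L2 = A/-/- → run A
t=2: L0/L1/L2 = AB/-/- → run A
t=3: L0/L1/L2 = BC/A/- → run B
t=4: L0/L1/L2 = BCDH/A/- → run B
t=5: L0/L1/L2 = BCDH/A/- → run B
t=6: L0/L1/L2 = CDHF/AB/- → run C
t=7: L0/L1/L2 = CDHFE/AB/- → run C
t=8: L0/L1/L2 = CDHFE/AB/- → run C
t=9: L0/L1/L2 = DHFE/ABC/- → run D
t=10: L0/L1/L2 = DHFE/ABC/- → run D
t=11: L0/L1/L2 = DHFE/ABC/- → run D
t=12: L0/L1/L2 = HFE/ABCD/- → run H
t=13: L0/L1/L2 = HFE/ABCD/- → run H
t=14: L0/L1/L2 = HFE/ABCD/- → run H
t=15: L0/L1/L2 = FE/ABCD/- → run F
t=16: L0/L1/L2 = FE/ABCD/- → run F
t=17: L0/L1/L2 = FE/ABCD/- → run F
t=18: L0/L1/L2 = E/ABCDF/- → run E
t=19: L0/L1/L2 = E/ABCDF/- → run E
t=20: L0/L1/L2 = E/ABCDF/- → run E
t=21: L0/L1/L2 = -/ABCDF/- → run A
t=22: L0/L1/L2 = -/ABCDF/- → run A
t=23: L0/L1/L2 = -/BCDF/- → run B
t=24: L0/L1/L2 = -/BCDF/- → run B
t=25: L0/L1/L2 = -/BCDF/- → run B
t=26: L0/L1/L2 = -/BCDF/- → run B
t=27: L0/L1/L2 = -/CDF/- → run C
t=28: L0/L1/L2 = -/CDF/- → run C
t=29: L0/L1/L2 = -/CDF/- → run C
t=30: L0/L1/L2 = -/CDF/- → run C
t=31: L0/L1/L2 = -/CDF/- → run C
t=32: L0/L1/L2 = -/DF/- → run D
t=33: L0/L1/L2 = -/DF/- → run D
t=34: L0/L1/L2 = -/DF/- → run D
t=35: L0/L1/L2 = -/DF/- → run D
t=36: L0/L1/L2 = -/DF/- → run D
t=37: L0/L1/L2 = -/F/- → run F
t=38: L0/L1/L2 = -/F/- → run F
t=39: L0/L1/L2 = -/F/- → run F
t=40: L0/L1/L2 = -/F/- → run F
t=41: (idle)
t=42: (idle)
t=43: (idle)
t=44: (idle)
t=45: (idle)
t=46: (idle)
t=47: (idle)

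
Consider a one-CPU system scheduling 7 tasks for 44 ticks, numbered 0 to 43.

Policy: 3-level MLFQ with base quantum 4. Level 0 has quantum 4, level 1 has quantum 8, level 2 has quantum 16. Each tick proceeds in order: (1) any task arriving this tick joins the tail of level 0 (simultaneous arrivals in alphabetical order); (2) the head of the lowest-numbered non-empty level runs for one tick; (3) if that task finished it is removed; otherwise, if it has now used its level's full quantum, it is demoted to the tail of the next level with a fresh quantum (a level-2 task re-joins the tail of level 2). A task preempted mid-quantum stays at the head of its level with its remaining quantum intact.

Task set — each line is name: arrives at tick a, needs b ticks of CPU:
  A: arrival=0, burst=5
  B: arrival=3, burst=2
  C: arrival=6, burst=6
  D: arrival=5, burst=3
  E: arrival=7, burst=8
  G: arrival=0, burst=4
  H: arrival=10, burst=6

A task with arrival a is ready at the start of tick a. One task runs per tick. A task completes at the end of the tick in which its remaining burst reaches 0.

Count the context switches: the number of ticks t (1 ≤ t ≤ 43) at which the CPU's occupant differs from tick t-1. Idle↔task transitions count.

t=0: L0/L1/L2 = AG/-/- → run A
t=1: L0/L1/L2 = AG/-/- → run A
t=2: L0/L1/L2 = AG/-/- → run A
t=3: L0/L1/L2 = AGB/-/- → run A
t=4: L0/L1/L2 = GB/A/- → run G
t=5: L0/L1/L2 = GBD/A/- → run G
t=6: L0/L1/L2 = GBDC/A/- → run G
t=7: L0/L1/L2 = GBDCE/A/- → run G
t=8: L0/L1/L2 = BDCE/A/- → run B
t=9: L0/L1/L2 = BDCE/A/- → run B
t=10: L0/L1/L2 = DCEH/A/- → run D
t=11: L0/L1/L2 = DCEH/A/- → run D
t=12: L0/L1/L2 = DCEH/A/- → run D
t=13: L0/L1/L2 = CEH/A/- → run C
t=14: L0/L1/L2 = CEH/A/- → run C
t=15: L0/L1/L2 = CEH/A/- → run C
t=16: L0/L1/L2 = CEH/A/- → run C
t=17: L0/L1/L2 = EH/AC/- → run E
t=18: L0/L1/L2 = EH/AC/- → run E
t=19: L0/L1/L2 = EH/AC/- → run E
t=20: L0/L1/L2 = EH/AC/- → run E
t=21: L0/L1/L2 = H/ACE/- → run H
t=22: L0/L1/L2 = H/ACE/- → run H
t=23: L0/L1/L2 = H/ACE/- → run H
t=24: L0/L1/L2 = H/ACE/- → run H
t=25: L0/L1/L2 = -/ACEH/- → run A
t=26: L0/L1/L2 = -/CEH/- → run C
t=27: L0/L1/L2 = -/CEH/- → run C
t=28: L0/L1/L2 = -/EH/- → run E
t=29: L0/L1/L2 = -/EH/- → run E
t=30: L0/L1/L2 = -/EH/- → run E
t=31: L0/L1/L2 = -/EH/- → run E
t=32: L0/L1/L2 = -/H/- → run H
t=33: L0/L1/L2 = -/H/- → run H
t=34: (idle)
t=35: (idle)
t=36: (idle)
t=37: (idle)
t=38: (idle)
t=39: (idle)
t=40: (idle)
t=41: (idle)
t=42: (idle)
t=43: (idle)

context switches = 11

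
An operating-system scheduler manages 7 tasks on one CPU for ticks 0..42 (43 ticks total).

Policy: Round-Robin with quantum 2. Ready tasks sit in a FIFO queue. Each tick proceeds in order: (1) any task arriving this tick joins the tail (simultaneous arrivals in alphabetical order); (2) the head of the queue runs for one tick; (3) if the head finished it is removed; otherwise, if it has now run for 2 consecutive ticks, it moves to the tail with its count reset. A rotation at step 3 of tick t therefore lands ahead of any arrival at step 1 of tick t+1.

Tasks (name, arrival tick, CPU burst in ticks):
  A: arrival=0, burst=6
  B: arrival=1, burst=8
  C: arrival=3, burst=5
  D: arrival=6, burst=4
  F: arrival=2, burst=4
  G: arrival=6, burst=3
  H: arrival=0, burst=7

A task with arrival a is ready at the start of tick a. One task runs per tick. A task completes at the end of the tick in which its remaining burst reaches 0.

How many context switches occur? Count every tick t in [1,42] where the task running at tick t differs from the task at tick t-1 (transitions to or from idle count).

context switches = 20

t=0: queue=[A,H] q_used=0 → run A
t=1: queue=[A,H,B] q_used=1 → run A
t=2: queue=[H,B,A,F] q_used=0 → run H
t=3: queue=[H,B,A,F,C] q_used=1 → run H
t=4: queue=[B,A,F,C,H] q_used=0 → run B
t=5: queue=[B,A,F,C,H] q_used=1 → run B
t=6: queue=[A,F,C,H,B,D,G] q_used=0 → run A
t=7: queue=[A,F,C,H,B,D,G] q_used=1 → run A
t=8: queue=[F,C,H,B,D,G,A] q_used=0 → run F
t=9: queue=[F,C,H,B,D,G,A] q_used=1 → run F
t=10: queue=[C,H,B,D,G,A,F] q_used=0 → run C
t=11: queue=[C,H,B,D,G,A,F] q_used=1 → run C
t=12: queue=[H,B,D,G,A,F,C] q_used=0 → run H
t=13: queue=[H,B,D,G,A,F,C] q_used=1 → run H
t=14: queue=[B,D,G,A,F,C,H] q_used=0 → run B
t=15: queue=[B,D,G,A,F,C,H] q_used=1 → run B
t=16: queue=[D,G,A,F,C,H,B] q_used=0 → run D
t=17: queue=[D,G,A,F,C,H,B] q_used=1 → run D
t=18: queue=[G,A,F,C,H,B,D] q_used=0 → run G
t=19: queue=[G,A,F,C,H,B,D] q_used=1 → run G
t=20: queue=[A,F,C,H,B,D,G] q_used=0 → run A
t=21: queue=[A,F,C,H,B,D,G] q_used=1 → run A
t=22: queue=[F,C,H,B,D,G] q_used=0 → run F
t=23: queue=[F,C,H,B,D,G] q_used=1 → run F
t=24: queue=[C,H,B,D,G] q_used=0 → run C
t=25: queue=[C,H,B,D,G] q_used=1 → run C
t=26: queue=[H,B,D,G,C] q_used=0 → run H
t=27: queue=[H,B,D,G,C] q_used=1 → run H
t=28: queue=[B,D,G,C,H] q_used=0 → run B
t=29: queue=[B,D,G,C,H] q_used=1 → run B
t=30: queue=[D,G,C,H,B] q_used=0 → run D
t=31: queue=[D,G,C,H,B] q_used=1 → run D
t=32: queue=[G,C,H,B] q_used=0 → run G
t=33: queue=[C,H,B] q_used=0 → run C
t=34: queue=[H,B] q_used=0 → run H
t=35: queue=[B] q_used=0 → run B
t=36: queue=[B] q_used=1 → run B
t=37: (idle)
t=38: (idle)
t=39: (idle)
t=40: (idle)
t=41: (idle)
t=42: (idle)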